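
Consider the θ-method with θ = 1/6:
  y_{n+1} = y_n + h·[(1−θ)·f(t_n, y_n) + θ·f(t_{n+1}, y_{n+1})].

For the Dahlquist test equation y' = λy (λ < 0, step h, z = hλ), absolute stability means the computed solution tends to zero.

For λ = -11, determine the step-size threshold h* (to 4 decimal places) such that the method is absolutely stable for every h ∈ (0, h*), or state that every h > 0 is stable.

Test eqn y'=λy, z=hλ:
  y_{n+1} = y_n + z·[5/6·y_n + 1/6·y_{n+1}] ⇒ (1 − 1/6z)y_{n+1} = (1 + 5/6z)y_n
  ⇒ R(z) = (1 + 5/6z)/(1 − 1/6z).

Need |R(x)|<1, x<0.
x=-0.55: |R|=0.4962
R=−1: 1+5/6x = −1+1/6x ⇒ -2/3x=2 ⇒ x=2/(-2/3)=-3.0000
Confirm numerically:
  x=-2.766: |R|=0.89322 <1
  x=-1.635: |R|=0.28487 <1
  x=-1.615: |R|=0.27249 <1
  x=-3.186: |R|=1.08099 >1
  x=-3.047: |R|=1.02078 >1
So |R|<1 on (-3.0000, 0).

(-3.0000,0); λ=-11 ⇒ h* = (3)/11 = 0.2727.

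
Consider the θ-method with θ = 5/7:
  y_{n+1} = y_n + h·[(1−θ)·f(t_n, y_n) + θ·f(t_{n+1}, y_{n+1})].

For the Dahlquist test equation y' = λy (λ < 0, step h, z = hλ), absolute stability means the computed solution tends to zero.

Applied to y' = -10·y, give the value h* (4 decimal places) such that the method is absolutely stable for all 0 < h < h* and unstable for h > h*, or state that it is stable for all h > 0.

With y'=λy (z=hλ):
  y_{n+1} = y_n + z·[2/7·y_n + 5/7·y_{n+1}] ⇒ (1 − 5/7z)y_{n+1} = (1 + 2/7z)y_n
  Hence R(z) = (1 + 2/7z)/(1 − 5/7z).

Boundary: |R(x)|=1, x<0.
x=-1.57: |R|=0.2599
x=-2: |R|=0.1765
x=-10: |R|=0.2281
x=-100: |R|=0.3807
θ=5/7≥1/2 ⇒ |1+2/7x|<|1−5/7x| ∀x<0 ⇒ interval (−∞,0).

(−∞, 0) — no finite endpoint. Any h>0 works for λ=-10.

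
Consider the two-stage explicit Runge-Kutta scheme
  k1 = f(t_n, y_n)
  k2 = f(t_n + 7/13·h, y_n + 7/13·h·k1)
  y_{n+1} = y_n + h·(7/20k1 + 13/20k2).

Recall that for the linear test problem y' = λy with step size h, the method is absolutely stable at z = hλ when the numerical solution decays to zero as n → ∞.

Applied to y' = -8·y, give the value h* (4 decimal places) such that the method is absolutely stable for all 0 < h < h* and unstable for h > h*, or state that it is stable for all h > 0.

(-2.8571,0); λ=-8 ⇒ h* = (20/7)/8 = 0.3571.

With y'=λy (z=hλ):
  k1=λy_n ⇒ h·k1=z·y_n;  k2=λ(1+7/13z)y_n ⇒ h·k2=z(1+7/13z)y_n
  y_{n+1}/y_n = 1 + 7/20z + 13/20z(1+7/13z) = 1 + z + 7/20z²
  Hence R(z) = 1 + z + 7/20z².

Boundary: |R(x)|=1, x<0.
x=-1.51: |R|=0.2880
R=1: x+7/20x²=0 ⇒ x=−20/7=-2.8571; min R=1−1/(4·7/20)=0.2857>−1
Confirm numerically:
  x=-2.741: |R|=0.88858 <1
  x=-2.097: |R|=0.44209 <1
  x=-2.015: |R|=0.40608 <1
  x=-3.400: |R|=1.64600 >1
  x=-3.236: |R|=1.42909 >1
  x=-3.023: |R|=1.17549 >1
Interval (-2.8571, 0).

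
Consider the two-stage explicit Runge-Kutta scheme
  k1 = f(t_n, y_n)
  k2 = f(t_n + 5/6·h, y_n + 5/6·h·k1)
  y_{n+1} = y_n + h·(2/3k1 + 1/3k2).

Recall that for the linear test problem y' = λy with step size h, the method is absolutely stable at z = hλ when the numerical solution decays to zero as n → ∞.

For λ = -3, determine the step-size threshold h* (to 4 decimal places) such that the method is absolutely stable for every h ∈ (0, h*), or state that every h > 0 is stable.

(-3.6000,0); λ=-3 ⇒ h* = (18/5)/3 = 1.2000.

With y'=λy (z=hλ):
  k1=λy_n ⇒ h·k1=z·y_n;  k2=λ(1+5/6z)y_n ⇒ h·k2=z(1+5/6z)y_n
  y_{n+1}/y_n = 1 + 2/3z + 1/3z(1+5/6z) = 1 + z + 5/18z²
  ⇒ R(z) = 1 + z + 5/18z².

Boundary: |R(x)|=1, x<0.
x=-1.39: |R|=0.1467
R=1: x+5/18x²=0 ⇒ x=−18/5=-3.6000; min R=1−1/(4·5/18)=0.1000>−1
Confirm numerically:
  x=-3.032: |R|=0.52162 <1
  x=-2.849: |R|=0.40567 <1
  x=-2.744: |R|=0.34754 <1
  x=-3.758: |R|=1.16493 >1
  x=-3.686: |R|=1.08805 >1
Interval (-3.6000, 0).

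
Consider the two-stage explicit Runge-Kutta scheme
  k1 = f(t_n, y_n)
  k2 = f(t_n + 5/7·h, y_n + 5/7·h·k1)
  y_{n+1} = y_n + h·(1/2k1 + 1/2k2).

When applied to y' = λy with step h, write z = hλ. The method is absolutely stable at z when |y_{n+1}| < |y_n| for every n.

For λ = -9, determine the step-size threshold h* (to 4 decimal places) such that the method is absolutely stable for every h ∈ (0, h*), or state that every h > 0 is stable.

(-2.8000,0); λ=-9 ⇒ h* = (14/5)/9 = 0.3111.

Test eqn y'=λy, z=hλ:
  k1=λy_n ⇒ h·k1=z·y_n;  k2=λ(1+5/7z)y_n ⇒ h·k2=z(1+5/7z)y_n
  y_{n+1}/y_n = 1 + 1/2z + 1/2z(1+5/7z) = 1 + z + 5/14z²
  ⇒ R(z) = 1 + z + 5/14z².

Need |R(x)|<1, x<0.
x=-1.08: |R|=0.3366
R=1: x+5/14x²=0 ⇒ x=−14/5=-2.8000; min R=1−1/(4·5/14)=0.3000>−1
Confirm numerically:
  x=-2.392: |R|=0.65145 <1
  x=-1.926: |R|=0.39881 <1
  x=-1.793: |R|=0.35516 <1
  x=-1.681: |R|=0.32820 <1
  x=-3.363: |R|=1.67620 >1
  x=-3.106: |R|=1.33944 >1
  x=-3.012: |R|=1.22805 >1
Stable set (-2.8000, 0).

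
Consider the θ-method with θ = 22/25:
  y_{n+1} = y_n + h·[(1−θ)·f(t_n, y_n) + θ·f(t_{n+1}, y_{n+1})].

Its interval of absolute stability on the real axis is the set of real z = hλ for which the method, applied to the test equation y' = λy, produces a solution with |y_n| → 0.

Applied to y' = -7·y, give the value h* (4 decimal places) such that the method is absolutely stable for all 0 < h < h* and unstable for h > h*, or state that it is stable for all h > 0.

Set f=λy, z=hλ:
  y_{n+1} = y_n + z·[3/25·y_n + 22/25·y_{n+1}] ⇒ (1 − 22/25z)y_{n+1} = (1 + 3/25z)y_n
  Hence R(z) = (1 + 3/25z)/(1 − 22/25z).

Boundary: |R(x)|=1, x<0.
x=-0.34: |R|=0.7383
x=-2: |R|=0.2754
x=-10: |R|=0.0204
x=-100: |R|=0.1236
θ=22/25≥1/2 ⇒ |1+3/25x|<|1−22/25x| ∀x<0 ⇒ interval (−∞,0).

interval (−∞, 0). Any h>0 works for λ=-7.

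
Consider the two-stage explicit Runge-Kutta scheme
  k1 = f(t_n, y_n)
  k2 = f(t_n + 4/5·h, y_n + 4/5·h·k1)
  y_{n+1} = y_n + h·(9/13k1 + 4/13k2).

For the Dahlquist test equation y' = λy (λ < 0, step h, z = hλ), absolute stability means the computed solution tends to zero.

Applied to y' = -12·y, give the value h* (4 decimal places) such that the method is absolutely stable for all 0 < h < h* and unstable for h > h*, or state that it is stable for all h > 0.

Set f=λy, z=hλ:
  k1=λy_n ⇒ h·k1=z·y_n;  k2=λ(1+4/5z)y_n ⇒ h·k2=z(1+4/5z)y_n
  y_{n+1}/y_n = 1 + 9/13z + 4/13z(1+4/5z) = 1 + z + 16/65z²
  R(z) = 1 + z + 16/65z².

Boundary: |R(x)|=1, x<0.
x=-1.61: |R|=0.0281
R=1: x+16/65x²=0 ⇒ x=−65/16=-4.0625; min R=1−1/(4·16/65)=-0.0156>−1
Confirm numerically:
  x=-2.882: |R|=0.16254 <1
  x=-2.682: |R|=0.08862 <1
  x=-1.643: |R|=0.02148 <1
  x=-4.534: |R|=1.52622 >1
  x=-4.466: |R|=1.44358 >1
  x=-4.334: |R|=1.28964 >1
Interval (-4.0625, 0).

(-4.0625,0); λ=-12 ⇒ h* = (65/16)/12 = 0.3385.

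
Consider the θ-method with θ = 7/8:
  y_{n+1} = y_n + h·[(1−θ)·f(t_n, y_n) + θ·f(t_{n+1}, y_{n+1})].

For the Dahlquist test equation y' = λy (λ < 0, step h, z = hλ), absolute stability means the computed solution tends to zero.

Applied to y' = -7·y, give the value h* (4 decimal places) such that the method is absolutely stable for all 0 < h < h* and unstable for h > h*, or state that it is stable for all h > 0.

(−∞, 0) — no finite endpoint. Any h>0 works for λ=-7.

Set f=λy, z=hλ:
  y_{n+1} = y_n + z·[1/8·y_n + 7/8·y_{n+1}] ⇒ (1 − 7/8z)y_{n+1} = (1 + 1/8z)y_n
  ⇒ R(z) = (1 + 1/8z)/(1 − 7/8z).

Boundary: |R(x)|=1, x<0.
x=-0.61: |R|=0.6023
x=-2: |R|=0.2727
x=-10: |R|=0.0256
x=-100: |R|=0.1299
θ=7/8≥1/2 ⇒ |1+1/8x|<|1−7/8x| ∀x<0 ⇒ stable on all of ℝ⁻.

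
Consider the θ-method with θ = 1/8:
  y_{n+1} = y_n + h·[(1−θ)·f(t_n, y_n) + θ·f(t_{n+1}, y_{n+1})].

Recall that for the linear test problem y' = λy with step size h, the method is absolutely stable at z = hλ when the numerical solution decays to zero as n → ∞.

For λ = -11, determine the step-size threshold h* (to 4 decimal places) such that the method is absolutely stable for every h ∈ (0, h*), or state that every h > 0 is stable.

(-2.6667,0); λ=-11 ⇒ h* = (8/3)/11 = 0.2424.

On y'=λy, z=hλ:
  y_{n+1} = y_n + z·[7/8·y_n + 1/8·y_{n+1}] ⇒ (1 − 1/8z)y_{n+1} = (1 + 7/8z)y_n
  R(z) = (1 + 7/8z)/(1 − 1/8z).

Need |R(x)|<1, x<0.
x=-1.59: |R|=0.3264
R=−1: 1+7/8x = −1+1/8x ⇒ -3/4x=2 ⇒ x=2/(-3/4)=-2.6667
Confirm numerically:
  x=-2.513: |R|=0.91230 <1
  x=-2.432: |R|=0.86503 <1
  x=-1.245: |R|=0.07734 <1
  x=-3.081: |R|=1.22435 >1
  x=-2.869: |R|=1.11169 >1
  x=-2.749: |R|=1.04596 >1
So |R|<1 on (-2.6667, 0).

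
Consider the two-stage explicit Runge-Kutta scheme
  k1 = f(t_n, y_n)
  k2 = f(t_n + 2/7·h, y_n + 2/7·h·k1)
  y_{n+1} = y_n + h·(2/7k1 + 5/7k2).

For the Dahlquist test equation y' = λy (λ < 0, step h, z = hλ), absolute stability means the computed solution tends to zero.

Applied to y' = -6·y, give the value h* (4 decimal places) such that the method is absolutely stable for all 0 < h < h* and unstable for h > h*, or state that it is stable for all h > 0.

(-4.9000,0); λ=-6 ⇒ h* = (49/10)/6 = 0.8167.

Set f=λy, z=hλ:
  k1=λy_n ⇒ h·k1=z·y_n;  k2=λ(1+2/7z)y_n ⇒ h·k2=z(1+2/7z)y_n
  y_{n+1}/y_n = 1 + 2/7z + 5/7z(1+2/7z) = 1 + z + 10/49z²
  Hence R(z) = 1 + z + 10/49z².

Find x<0 with |R(x)|<1.
x=-1.58: |R|=0.0705
R=1: x+10/49x²=0 ⇒ x=−49/10=-4.9000; min R=1−1/(4·10/49)=-0.2250>−1
Confirm numerically:
  x=-3.918: |R|=0.21480 <1
  x=-2.593: |R|=0.22083 <1
  x=-2.579: |R|=0.22160 <1
  x=-5.138: |R|=1.24956 >1
  x=-5.113: |R|=1.22226 >1
So |R|<1 on (-4.9000, 0).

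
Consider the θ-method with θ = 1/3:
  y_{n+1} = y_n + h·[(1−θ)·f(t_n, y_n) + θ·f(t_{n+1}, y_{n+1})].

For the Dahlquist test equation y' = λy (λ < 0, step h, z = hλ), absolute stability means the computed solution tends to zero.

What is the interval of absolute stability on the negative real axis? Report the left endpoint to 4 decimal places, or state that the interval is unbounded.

z∈(-6.0000,0).

Test eqn y'=λy, z=hλ:
  y_{n+1} = y_n + z·[2/3·y_n + 1/3·y_{n+1}] ⇒ (1 − 1/3z)y_{n+1} = (1 + 2/3z)y_n
  so R(z) = (1 + 2/3z)/(1 − 1/3z).

Need |R(x)|<1, x<0.
x=-1.21: |R|=0.1378
R=−1: 1+2/3x = −1+1/3x ⇒ -1/3x=2 ⇒ x=2/(-1/3)=-6.0000
Confirm numerically:
  x=-5.848: |R|=0.98282 <1
  x=-5.434: |R|=0.93289 <1
  x=-4.280: |R|=0.76374 <1
  x=-6.519: |R|=1.05452 >1
  x=-6.292: |R|=1.03142 >1
  x=-6.208: |R|=1.02259 >1
So |R|<1 on (-6.0000, 0).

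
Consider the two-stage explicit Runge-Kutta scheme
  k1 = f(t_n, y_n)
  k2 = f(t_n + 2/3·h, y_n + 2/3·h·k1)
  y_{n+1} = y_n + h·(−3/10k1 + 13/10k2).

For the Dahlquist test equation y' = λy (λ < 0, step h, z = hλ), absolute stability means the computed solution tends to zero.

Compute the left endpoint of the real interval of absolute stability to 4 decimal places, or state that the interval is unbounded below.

Test eqn y'=λy, z=hλ:
  k1=λy_n ⇒ h·k1=z·y_n;  k2=λ(1+2/3z)y_n ⇒ h·k2=z(1+2/3z)y_n
  y_{n+1}/y_n = 1 − 3/10z + 13/10z(1+2/3z) = 1 + z + 13/15z²
  ⇒ R(z) = 1 + z + 13/15z².

Boundary: |R(x)|=1, x<0.
x=-1.38: |R|=1.2705
R=1: x+13/15x²=0 ⇒ x=−15/13=-1.1538; min R=1−1/(4·13/15)=0.7115>−1
Confirm numerically:
  x=-0.886: |R|=0.79433 <1
  x=-0.826: |R|=0.76531 <1
  x=-0.808: |R|=0.75782 <1
  x=-1.340: |R|=1.21619 >1
  x=-1.215: |R|=1.06440 >1
Stable set (-1.1538, 0).

z* = -1.1538.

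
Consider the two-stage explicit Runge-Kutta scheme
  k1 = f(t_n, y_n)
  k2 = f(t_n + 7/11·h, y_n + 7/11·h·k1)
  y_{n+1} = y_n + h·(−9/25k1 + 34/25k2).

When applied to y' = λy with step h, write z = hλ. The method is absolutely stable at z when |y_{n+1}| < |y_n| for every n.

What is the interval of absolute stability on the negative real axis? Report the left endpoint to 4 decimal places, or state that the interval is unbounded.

With y'=λy (z=hλ):
  k1=λy_n ⇒ h·k1=z·y_n;  k2=λ(1+7/11z)y_n ⇒ h·k2=z(1+7/11z)y_n
  y_{n+1}/y_n = 1 − 9/25z + 34/25z(1+7/11z) = 1 + z + 238/275z²
  so R(z) = 1 + z + 238/275z².

Need |R(x)|<1, x<0.
x=-1.23: |R|=1.0793
R=1: x+238/275x²=0 ⇒ x=−275/238=-1.1555; min R=1−1/(4·238/275)=0.7111>−1
Confirm numerically:
  x=-0.742: |R|=0.73449 <1
  x=-0.649: |R|=0.71553 <1
  x=-0.601: |R|=0.71160 <1
  x=-1.665: |R|=1.73423 >1
  x=-1.649: |R|=1.70434 >1
Stable set (-1.1555, 0).

(-1.1555, 0).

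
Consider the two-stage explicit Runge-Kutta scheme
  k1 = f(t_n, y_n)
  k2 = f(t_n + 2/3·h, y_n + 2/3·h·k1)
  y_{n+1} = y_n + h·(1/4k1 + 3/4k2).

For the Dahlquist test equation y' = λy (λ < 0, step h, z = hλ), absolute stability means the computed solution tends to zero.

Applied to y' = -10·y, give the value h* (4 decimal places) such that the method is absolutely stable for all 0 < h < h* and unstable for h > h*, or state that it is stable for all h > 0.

With y'=λy (z=hλ):
  k1=λy_n ⇒ h·k1=z·y_n;  k2=λ(1+2/3z)y_n ⇒ h·k2=z(1+2/3z)y_n
  y_{n+1}/y_n = 1 + 1/4z + 3/4z(1+2/3z) = 1 + z + 1/2z²
  Hence R(z) = 1 + z + 1/2z².

Boundary: |R(x)|=1, x<0.
x=-1.63: |R|=0.6985
R=1: x+1/2x²=0 ⇒ x=−2=-2.0000; min R=1−1/(4·1/2)=0.5000>−1
Confirm numerically:
  x=-1.510: |R|=0.63005 <1
  x=-1.449: |R|=0.60080 <1
  x=-0.992: |R|=0.50003 <1
  x=-0.844: |R|=0.51217 <1
  x=-2.597: |R|=1.77520 >1
  x=-2.201: |R|=1.22120 >1
Interval (-2.0000, 0).

(-2.0000,0); λ=-10 ⇒ h* = (2)/10 = 0.2000.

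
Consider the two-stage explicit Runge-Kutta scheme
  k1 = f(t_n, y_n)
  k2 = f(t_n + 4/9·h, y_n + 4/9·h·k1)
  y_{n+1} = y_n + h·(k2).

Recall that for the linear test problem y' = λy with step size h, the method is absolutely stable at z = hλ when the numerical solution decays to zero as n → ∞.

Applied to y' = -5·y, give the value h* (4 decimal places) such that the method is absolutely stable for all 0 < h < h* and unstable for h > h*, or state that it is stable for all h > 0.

(-2.2500,0); λ=-5 ⇒ h* = (9/4)/5 = 0.4500.

Set f=λy, z=hλ:
  k1=λy_n ⇒ h·k1=z·y_n;  k2=λ(1+4/9z)y_n ⇒ h·k2=z(1+4/9z)y_n
  y_{n+1}/y_n = 1 + z(1+4/9z) = 1 + z + 4/9z²
  so R(z) = 1 + z + 4/9z².

Find x<0 with |R(x)|<1.
x=-1.15: |R|=0.4378
R=1: x+4/9x²=0 ⇒ x=−9/4=-2.2500; min R=1−1/(4·4/9)=0.4375>−1
Confirm numerically:
  x=-1.654: |R|=0.56187 <1
  x=-1.271: |R|=0.44697 <1
  x=-1.116: |R|=0.43754 <1
  x=-2.415: |R|=1.17710 >1
  x=-2.406: |R|=1.16682 >1
Stable set (-2.2500, 0).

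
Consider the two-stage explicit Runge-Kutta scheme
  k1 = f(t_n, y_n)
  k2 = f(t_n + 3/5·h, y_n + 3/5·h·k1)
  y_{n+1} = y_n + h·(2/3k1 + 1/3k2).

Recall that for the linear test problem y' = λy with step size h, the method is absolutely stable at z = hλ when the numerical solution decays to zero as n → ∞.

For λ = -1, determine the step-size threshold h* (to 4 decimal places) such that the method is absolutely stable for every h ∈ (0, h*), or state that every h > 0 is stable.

(-5.0000,0); λ=-1 ⇒ h* = (5)/1 = 5.0000.

Test eqn y'=λy, z=hλ:
  k1=λy_n ⇒ h·k1=z·y_n;  k2=λ(1+3/5z)y_n ⇒ h·k2=z(1+3/5z)y_n
  y_{n+1}/y_n = 1 + 2/3z + 1/3z(1+3/5z) = 1 + z + 1/5z²
  R(z) = 1 + z + 1/5z².

Solve |R(x)|<1 on ℝ⁻.
x=-1.51: |R|=0.0540
R=1: x+1/5x²=0 ⇒ x=−5=-5.0000; min R=1−1/(4·1/5)=-0.2500>−1
Confirm numerically:
  x=-4.284: |R|=0.38653 <1
  x=-4.156: |R|=0.29847 <1
  x=-3.898: |R|=0.14088 <1
  x=-5.501: |R|=1.55120 >1
  x=-5.051: |R|=1.05152 >1
So |R|<1 on (-5.0000, 0).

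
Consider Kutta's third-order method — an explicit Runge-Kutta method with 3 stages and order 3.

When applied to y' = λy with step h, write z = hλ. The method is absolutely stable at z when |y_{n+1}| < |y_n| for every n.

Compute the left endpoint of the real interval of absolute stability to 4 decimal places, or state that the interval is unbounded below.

left endpoint -2.5127.

On y'=λy, z=hλ:
  order 3, 3-stage ⇒ R(z)=1+z+z^2/2+z^3/6
  (e.g. R(-1.24)=0.21103, |R|=0.21103)

Need |R(x)|<1, x<0.
x=-1.24: |R|=0.2110
|R(-2.51)|=0.9955 |R(-2.4)|=0.8240 |R(-0.7)|=0.4878
Bisect:
  x_lo=-3.1502 |R|=2.3987  x_hi=-0.0771 |R|=0.9258
  mid=-1.61364 |R|=0.01200 →hi
  mid=-2.38193 |R|=0.79748 →hi
  mid=-2.76608 |R|=1.46778 →lo
  mid=-2.57400 |R|=1.10360 →lo
  mid=-2.47797 |R|=0.94372 →hi
  mid=-2.52598 |R|=1.02190 →lo
  mid=-2.50198 |R|=0.98238 →hi
  mid=-2.51398 |R|=1.00203 →lo
  mid=-2.50798 |R|=0.99218 →hi
  mid=-2.51098 |R|=0.99710 →hi
  ...
  [-2.51285,-2.51267] ⇒ x*=-2.5127
Stable set (-2.5127, 0).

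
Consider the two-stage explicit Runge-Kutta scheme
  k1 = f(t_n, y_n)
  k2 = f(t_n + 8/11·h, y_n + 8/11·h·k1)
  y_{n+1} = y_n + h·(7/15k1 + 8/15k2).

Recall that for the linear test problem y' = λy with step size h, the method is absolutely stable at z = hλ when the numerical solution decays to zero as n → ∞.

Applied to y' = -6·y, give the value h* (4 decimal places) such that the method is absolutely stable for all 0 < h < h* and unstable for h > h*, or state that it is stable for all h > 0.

Test eqn y'=λy, z=hλ:
  k1=λy_n ⇒ h·k1=z·y_n;  k2=λ(1+8/11z)y_n ⇒ h·k2=z(1+8/11z)y_n
  y_{n+1}/y_n = 1 + 7/15z + 8/15z(1+8/11z) = 1 + z + 64/165z²
  R(z) = 1 + z + 64/165z².

Find x<0 with |R(x)|<1.
x=-1.18: |R|=0.3601
R=1: x+64/165x²=0 ⇒ x=−165/64=-2.5781; min R=1−1/(4·64/165)=0.3555>−1
Confirm numerically:
  x=-2.330: |R|=0.77576 <1
  x=-2.291: |R|=0.74485 <1
  x=-2.020: |R|=0.56270 <1
  x=-1.848: |R|=0.47665 <1
  x=-2.963: |R|=1.44233 >1
  x=-2.828: |R|=1.27409 >1
  x=-2.640: |R|=1.06336 >1
Interval (-2.5781, 0).

(-2.5781,0); λ=-6 ⇒ h* = (165/64)/6 = 0.4297.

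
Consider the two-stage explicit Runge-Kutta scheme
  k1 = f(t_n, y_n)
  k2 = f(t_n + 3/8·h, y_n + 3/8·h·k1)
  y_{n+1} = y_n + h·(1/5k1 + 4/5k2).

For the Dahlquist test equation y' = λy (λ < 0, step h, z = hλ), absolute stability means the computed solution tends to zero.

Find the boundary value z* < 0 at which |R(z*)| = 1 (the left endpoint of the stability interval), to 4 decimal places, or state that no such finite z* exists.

left endpoint -3.3333.

On y'=λy, z=hλ:
  k1=λy_n ⇒ h·k1=z·y_n;  k2=λ(1+3/8z)y_n ⇒ h·k2=z(1+3/8z)y_n
  y_{n+1}/y_n = 1 + 1/5z + 4/5z(1+3/8z) = 1 + z + 3/10z²
  R(z) = 1 + z + 3/10z².

Need |R(x)|<1, x<0.
x=-1.6: |R|=0.1680
R=1: x+3/10x²=0 ⇒ x=−10/3=-3.3333; min R=1−1/(4·3/10)=0.1667>−1
Confirm numerically:
  x=-2.740: |R|=0.51228 <1
  x=-2.249: |R|=0.26840 <1
  x=-1.491: |R|=0.17592 <1
  x=-1.420: |R|=0.18492 <1
  x=-3.726: |R|=1.43892 >1
  x=-3.700: |R|=1.40700 >1
So |R|<1 on (-3.3333, 0).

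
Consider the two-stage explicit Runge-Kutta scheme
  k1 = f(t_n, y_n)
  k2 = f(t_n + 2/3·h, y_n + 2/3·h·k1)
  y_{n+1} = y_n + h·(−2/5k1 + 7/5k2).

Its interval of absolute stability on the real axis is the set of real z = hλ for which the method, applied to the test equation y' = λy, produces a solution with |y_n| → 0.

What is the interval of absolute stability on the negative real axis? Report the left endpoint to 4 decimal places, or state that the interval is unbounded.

z∈(-1.0714,0).

With y'=λy (z=hλ):
  k1=λy_n ⇒ h·k1=z·y_n;  k2=λ(1+2/3z)y_n ⇒ h·k2=z(1+2/3z)y_n
  y_{n+1}/y_n = 1 − 2/5z + 7/5z(1+2/3z) = 1 + z + 14/15z²
  R(z) = 1 + z + 14/15z².

Boundary: |R(x)|=1, x<0.
x=-0.72: |R|=0.7638
R=1: x+14/15x²=0 ⇒ x=−15/14=-1.0714; min R=1−1/(4·14/15)=0.7321>−1
Confirm numerically:
  x=-1.000: |R|=0.93333 <1
  x=-0.780: |R|=0.78784 <1
  x=-0.655: |R|=0.74542 <1
  x=-0.530: |R|=0.73217 <1
  x=-1.386: |R|=1.40693 >1
  x=-1.318: |R|=1.30332 >1
  x=-1.289: |R|=1.26175 >1
Stable set (-1.0714, 0).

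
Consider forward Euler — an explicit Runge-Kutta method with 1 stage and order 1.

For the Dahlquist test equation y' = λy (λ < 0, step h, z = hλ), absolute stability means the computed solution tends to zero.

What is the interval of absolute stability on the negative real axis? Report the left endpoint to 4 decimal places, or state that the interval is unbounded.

Set f=λy, z=hλ:
  order 1, 1-stage ⇒ R(z)=1+z
  (e.g. R(-1.35)=-0.35000, |R|=0.35000)

Need |R(x)|<1, x<0.
x=-1.35: |R|=0.3500
|R(-1.66)|=0.6600 |R(-1.51)|=0.5100 |R(-0.59)|=0.4100
Bisect:
  x_lo=-2.4152 |R|=1.4152  x_hi=-0.1790 |R|=0.8210
  mid=-1.29710 |R|=0.29710 →hi
  mid=-1.85616 |R|=0.85616 →hi
  mid=-2.13569 |R|=1.13569 →lo
  mid=-1.99592 |R|=0.99592 →hi
  mid=-2.06581 |R|=1.06581 →lo
  mid=-2.03087 |R|=1.03087 →lo
  mid=-2.01340 |R|=1.01340 →lo
  mid=-2.00466 |R|=1.00466 →lo
  mid=-2.00029 |R|=1.00029 →lo
  ...
  [-2.00002,-1.99988] ⇒ x*=-2.0000
So |R|<1 on (-2.0000, 0).

z∈(-2.0000,0).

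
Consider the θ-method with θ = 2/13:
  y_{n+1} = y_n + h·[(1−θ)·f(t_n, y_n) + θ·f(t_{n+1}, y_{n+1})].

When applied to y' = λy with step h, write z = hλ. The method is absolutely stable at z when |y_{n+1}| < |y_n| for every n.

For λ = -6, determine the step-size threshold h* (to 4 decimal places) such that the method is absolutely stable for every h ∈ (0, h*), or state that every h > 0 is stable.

(-2.8889,0); λ=-6 ⇒ h* = (26/9)/6 = 0.4815.

On y'=λy, z=hλ:
  y_{n+1} = y_n + z·[11/13·y_n + 2/13·y_{n+1}] ⇒ (1 − 2/13z)y_{n+1} = (1 + 11/13z)y_n
  Hence R(z) = (1 + 11/13z)/(1 − 2/13z).

Find x<0 with |R(x)|<1.
x=-0.84: |R|=0.2561
R=−1: 1+11/13x = −1+2/13x ⇒ -9/13x=2 ⇒ x=2/(-9/13)=-2.8889
Confirm numerically:
  x=-2.869: |R|=0.99045 <1
  x=-2.724: |R|=0.91956 <1
  x=-2.634: |R|=0.87443 <1
  x=-1.988: |R|=0.52238 <1
  x=-3.449: |R|=1.25334 >1
  x=-3.364: |R|=1.21675 >1
  x=-3.259: |R|=1.17066 >1
Stable set (-2.8889, 0).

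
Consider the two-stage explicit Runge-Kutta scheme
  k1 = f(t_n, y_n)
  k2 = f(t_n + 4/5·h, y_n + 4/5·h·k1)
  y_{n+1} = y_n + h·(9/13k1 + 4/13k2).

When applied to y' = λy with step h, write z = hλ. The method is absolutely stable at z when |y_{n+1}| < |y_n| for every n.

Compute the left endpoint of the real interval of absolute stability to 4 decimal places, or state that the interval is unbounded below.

left endpoint -4.0625.

With y'=λy (z=hλ):
  k1=λy_n ⇒ h·k1=z·y_n;  k2=λ(1+4/5z)y_n ⇒ h·k2=z(1+4/5z)y_n
  y_{n+1}/y_n = 1 + 9/13z + 4/13z(1+4/5z) = 1 + z + 16/65z²
  Hence R(z) = 1 + z + 16/65z².

Find x<0 with |R(x)|<1.
x=-1: |R|=0.2462
R=1: x+16/65x²=0 ⇒ x=−65/16=-4.0625; min R=1−1/(4·16/65)=-0.0156>−1
Confirm numerically:
  x=-3.825: |R|=0.77638 <1
  x=-3.315: |R|=0.39004 <1
  x=-3.173: |R|=0.30526 <1
  x=-2.965: |R|=0.19899 <1
  x=-4.249: |R|=1.19506 >1
  x=-4.126: |R|=1.06449 >1
  x=-4.101: |R|=1.03886 >1
Interval (-4.0625, 0).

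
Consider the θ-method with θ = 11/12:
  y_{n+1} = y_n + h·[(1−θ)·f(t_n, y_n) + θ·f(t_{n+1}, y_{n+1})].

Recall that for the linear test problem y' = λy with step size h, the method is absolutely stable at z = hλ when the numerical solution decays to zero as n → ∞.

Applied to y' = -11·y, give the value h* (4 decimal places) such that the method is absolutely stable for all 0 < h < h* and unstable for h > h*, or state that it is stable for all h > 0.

interval (−∞, 0). Any h>0 works for λ=-11.

With y'=λy (z=hλ):
  y_{n+1} = y_n + z·[1/12·y_n + 11/12·y_{n+1}] ⇒ (1 − 11/12z)y_{n+1} = (1 + 1/12z)y_n
  R(z) = (1 + 1/12z)/(1 − 11/12z).

Find x<0 with |R(x)|<1.
x=-1.11: |R|=0.4498
x=-2: |R|=0.2941
x=-10: |R|=0.0164
x=-100: |R|=0.0791
θ=11/12≥1/2 ⇒ |1+1/12x|<|1−11/12x| ∀x<0 ⇒ stable on all of ℝ⁻.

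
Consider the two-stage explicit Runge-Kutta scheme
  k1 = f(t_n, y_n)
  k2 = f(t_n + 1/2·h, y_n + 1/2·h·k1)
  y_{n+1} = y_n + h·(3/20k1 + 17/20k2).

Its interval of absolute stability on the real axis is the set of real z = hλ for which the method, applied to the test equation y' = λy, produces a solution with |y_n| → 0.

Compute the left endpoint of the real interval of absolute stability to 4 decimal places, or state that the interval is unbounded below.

Set f=λy, z=hλ:
  k1=λy_n ⇒ h·k1=z·y_n;  k2=λ(1+1/2z)y_n ⇒ h·k2=z(1+1/2z)y_n
  y_{n+1}/y_n = 1 + 3/20z + 17/20z(1+1/2z) = 1 + z + 17/40z²
  Hence R(z) = 1 + z + 17/40z².

Solve |R(x)|<1 on ℝ⁻.
x=-1.23: |R|=0.4130
R=1: x+17/40x²=0 ⇒ x=−40/17=-2.3529; min R=1−1/(4·17/40)=0.4118>−1
Confirm numerically:
  x=-1.964: |R|=0.67535 <1
  x=-1.145: |R|=0.41219 <1
  x=-0.996: |R|=0.42561 <1
  x=-2.740: |R|=1.45073 >1
  x=-2.672: |R|=1.36232 >1
  x=-2.638: |R|=1.31959 >1
Interval (-2.3529, 0).

left endpoint -2.3529.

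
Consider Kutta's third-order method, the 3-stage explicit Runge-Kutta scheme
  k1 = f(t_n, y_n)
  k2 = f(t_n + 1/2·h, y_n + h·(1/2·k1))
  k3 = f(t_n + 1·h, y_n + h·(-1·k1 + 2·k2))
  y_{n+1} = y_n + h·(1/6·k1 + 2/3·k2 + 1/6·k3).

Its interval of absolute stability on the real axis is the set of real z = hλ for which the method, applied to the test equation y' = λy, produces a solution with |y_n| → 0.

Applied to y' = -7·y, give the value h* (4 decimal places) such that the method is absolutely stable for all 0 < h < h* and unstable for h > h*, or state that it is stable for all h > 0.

(-2.5127,0); λ=-7 ⇒ h* = 0.3590.

Set f=λy, z=hλ:
  order 3, 3-stage ⇒ R(z)=1+z+z^2/2+z^3/6
  (e.g. R(-1.44)=0.09914, |R|=0.09914)

Find x<0 with |R(x)|<1.
x=-1.44: |R|=0.0991
|R(-1.96)|=0.2941 |R(-0.8)|=0.4347 |R(-0.55)|=0.5735
Bisect:
  x_lo=-3.0833 |R|=2.2152  x_hi=-0.3865 |R|=0.6786
  mid=-1.73488 |R|=0.10026 →hi
  mid=-2.40908 |R|=0.83749 →hi
  mid=-2.74617 |R|=1.42714 →lo
  mid=-2.57763 |R|=1.10991 →lo
  mid=-2.49335 |R|=0.96840 →hi
  mid=-2.53549 |R|=1.03779 →lo
  mid=-2.51442 |R|=1.00276 →lo
  mid=-2.50389 |R|=0.98549 →hi
  ...
  [-2.51277,-2.51261] ⇒ x*=-2.5127
So |R|<1 on (-2.5127, 0).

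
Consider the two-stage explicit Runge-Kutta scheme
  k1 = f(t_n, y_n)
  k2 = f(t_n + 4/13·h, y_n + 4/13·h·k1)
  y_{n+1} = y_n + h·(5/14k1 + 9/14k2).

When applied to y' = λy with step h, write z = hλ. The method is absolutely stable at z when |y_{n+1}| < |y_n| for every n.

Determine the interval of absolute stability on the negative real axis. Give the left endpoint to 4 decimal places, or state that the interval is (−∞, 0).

On y'=λy, z=hλ:
  k1=λy_n ⇒ h·k1=z·y_n;  k2=λ(1+4/13z)y_n ⇒ h·k2=z(1+4/13z)y_n
  y_{n+1}/y_n = 1 + 5/14z + 9/14z(1+4/13z) = 1 + z + 18/91z²
  Hence R(z) = 1 + z + 18/91z².

Find x<0 with |R(x)|<1.
x=-1.09: |R|=0.1450
R=1: x+18/91x²=0 ⇒ x=−91/18=-5.0556; min R=1−1/(4·18/91)=-0.2639>−1
Confirm numerically:
  x=-4.531: |R|=0.52987 <1
  x=-4.180: |R|=0.27608 <1
  x=-2.383: |R|=0.25974 <1
  x=-2.304: |R|=0.25398 <1
  x=-5.416: |R|=1.38614 >1
  x=-5.316: |R|=1.27386 >1
  x=-5.133: |R|=1.07863 >1
So |R|<1 on (-5.0556, 0).

z∈(-5.0556,0).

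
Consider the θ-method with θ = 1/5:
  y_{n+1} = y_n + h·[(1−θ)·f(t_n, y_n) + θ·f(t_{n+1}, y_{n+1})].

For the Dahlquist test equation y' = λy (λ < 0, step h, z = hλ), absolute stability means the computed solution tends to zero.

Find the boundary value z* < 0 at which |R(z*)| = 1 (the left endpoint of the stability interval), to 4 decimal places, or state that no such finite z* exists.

left endpoint -3.3333.

Test eqn y'=λy, z=hλ:
  y_{n+1} = y_n + z·[4/5·y_n + 1/5·y_{n+1}] ⇒ (1 − 1/5z)y_{n+1} = (1 + 4/5z)y_n
  R(z) = (1 + 4/5z)/(1 − 1/5z).

Boundary: |R(x)|=1, x<0.
x=-1.63: |R|=0.2293
R=−1: 1+4/5x = −1+1/5x ⇒ -3/5x=2 ⇒ x=2/(-3/5)=-3.3333
Confirm numerically:
  x=-2.704: |R|=0.75493 <1
  x=-2.080: |R|=0.46893 <1
  x=-1.557: |R|=0.18728 <1
  x=-1.344: |R|=0.05927 <1
  x=-3.748: |R|=1.14220 >1
  x=-3.691: |R|=1.12346 >1
So |R|<1 on (-3.3333, 0).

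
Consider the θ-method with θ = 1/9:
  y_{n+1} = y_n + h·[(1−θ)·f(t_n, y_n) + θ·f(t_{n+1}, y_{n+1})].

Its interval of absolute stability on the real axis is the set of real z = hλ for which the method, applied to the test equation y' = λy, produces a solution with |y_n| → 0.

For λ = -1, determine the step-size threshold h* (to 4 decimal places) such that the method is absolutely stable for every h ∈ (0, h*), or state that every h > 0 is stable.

On y'=λy, z=hλ:
  y_{n+1} = y_n + z·[8/9·y_n + 1/9·y_{n+1}] ⇒ (1 − 1/9z)y_{n+1} = (1 + 8/9z)y_n
  ⇒ R(z) = (1 + 8/9z)/(1 − 1/9z).

Need |R(x)|<1, x<0.
x=-1.38: |R|=0.1965
R=−1: 1+8/9x = −1+1/9x ⇒ -7/9x=2 ⇒ x=2/(-7/9)=-2.5714
Confirm numerically:
  x=-2.203: |R|=0.76979 <1
  x=-1.558: |R|=0.32809 <1
  x=-1.352: |R|=0.17543 <1
  x=-1.183: |R|=0.04557 <1
  x=-2.852: |R|=1.16571 >1
  x=-2.656: |R|=1.05079 >1
  x=-2.617: |R|=1.02746 >1
Interval (-2.5714, 0).

(-2.5714,0); λ=-1 ⇒ h* = (18/7)/1 = 2.5714.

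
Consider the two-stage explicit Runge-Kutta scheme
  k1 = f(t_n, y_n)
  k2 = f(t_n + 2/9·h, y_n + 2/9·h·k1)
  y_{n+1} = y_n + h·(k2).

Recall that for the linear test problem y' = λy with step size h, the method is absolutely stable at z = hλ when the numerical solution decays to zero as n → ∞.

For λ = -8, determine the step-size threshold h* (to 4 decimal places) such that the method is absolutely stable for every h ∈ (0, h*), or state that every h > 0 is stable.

(-4.5000,0); λ=-8 ⇒ h* = (9/2)/8 = 0.5625.

With y'=λy (z=hλ):
  k1=λy_n ⇒ h·k1=z·y_n;  k2=λ(1+2/9z)y_n ⇒ h·k2=z(1+2/9z)y_n
  y_{n+1}/y_n = 1 + z(1+2/9z) = 1 + z + 2/9z²
  so R(z) = 1 + z + 2/9z².

Find x<0 with |R(x)|<1.
x=-1.69: |R|=0.0553
R=1: x+2/9x²=0 ⇒ x=−9/2=-4.5000; min R=1−1/(4·2/9)=-0.1250>−1
Confirm numerically:
  x=-3.903: |R|=0.48220 <1
  x=-3.255: |R|=0.09945 <1
  x=-3.205: |R|=0.07767 <1
  x=-4.895: |R|=1.42967 >1
  x=-4.656: |R|=1.16141 >1
Interval (-4.5000, 0).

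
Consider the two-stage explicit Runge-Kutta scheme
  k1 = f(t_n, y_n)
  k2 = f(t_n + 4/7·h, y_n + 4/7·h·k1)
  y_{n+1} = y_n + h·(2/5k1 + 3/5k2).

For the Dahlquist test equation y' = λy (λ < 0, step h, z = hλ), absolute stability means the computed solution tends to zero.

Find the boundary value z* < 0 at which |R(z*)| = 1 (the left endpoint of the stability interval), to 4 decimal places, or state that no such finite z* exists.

z* = -2.9167.

On y'=λy, z=hλ:
  k1=λy_n ⇒ h·k1=z·y_n;  k2=λ(1+4/7z)y_n ⇒ h·k2=z(1+4/7z)y_n
  y_{n+1}/y_n = 1 + 2/5z + 3/5z(1+4/7z) = 1 + z + 12/35z²
  so R(z) = 1 + z + 12/35z².

Solve |R(x)|<1 on ℝ⁻.
x=-1.31: |R|=0.2784
R=1: x+12/35x²=0 ⇒ x=−35/12=-2.9167; min R=1−1/(4·12/35)=0.2708>−1
Confirm numerically:
  x=-2.425: |R|=0.59121 <1
  x=-2.422: |R|=0.58923 <1
  x=-1.871: |R|=0.32922 <1
  x=-1.319: |R|=0.27749 <1
  x=-3.502: |R|=1.70280 >1
  x=-3.374: |R|=1.52904 >1
Interval (-2.9167, 0).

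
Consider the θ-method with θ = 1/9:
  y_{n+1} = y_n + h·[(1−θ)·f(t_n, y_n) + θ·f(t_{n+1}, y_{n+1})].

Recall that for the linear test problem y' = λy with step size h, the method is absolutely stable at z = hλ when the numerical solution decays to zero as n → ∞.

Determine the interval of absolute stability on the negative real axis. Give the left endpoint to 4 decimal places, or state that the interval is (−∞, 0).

z∈(-2.5714,0).

Set f=λy, z=hλ:
  y_{n+1} = y_n + z·[8/9·y_n + 1/9·y_{n+1}] ⇒ (1 − 1/9z)y_{n+1} = (1 + 8/9z)y_n
  R(z) = (1 + 8/9z)/(1 − 1/9z).

Solve |R(x)|<1 on ℝ⁻.
x=-0.79: |R|=0.2737
R=−1: 1+8/9x = −1+1/9x ⇒ -7/9x=2 ⇒ x=2/(-7/9)=-2.5714
Confirm numerically:
  x=-1.876: |R|=0.55241 <1
  x=-1.798: |R|=0.49861 <1
  x=-1.219: |R|=0.07359 <1
  x=-2.771: |R|=1.11868 >1
  x=-2.756: |R|=1.10990 >1
So |R|<1 on (-2.5714, 0).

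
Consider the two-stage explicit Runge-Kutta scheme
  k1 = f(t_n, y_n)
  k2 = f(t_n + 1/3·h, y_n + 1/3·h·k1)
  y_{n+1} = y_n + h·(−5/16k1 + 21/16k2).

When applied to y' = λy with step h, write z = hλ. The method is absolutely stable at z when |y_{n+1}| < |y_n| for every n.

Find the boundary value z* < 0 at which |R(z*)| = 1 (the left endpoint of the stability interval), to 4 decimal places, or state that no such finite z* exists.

Test eqn y'=λy, z=hλ:
  k1=λy_n ⇒ h·k1=z·y_n;  k2=λ(1+1/3z)y_n ⇒ h·k2=z(1+1/3z)y_n
  y_{n+1}/y_n = 1 − 5/16z + 21/16z(1+1/3z) = 1 + z + 7/16z²
  R(z) = 1 + z + 7/16z².

Find x<0 with |R(x)|<1.
x=-1.59: |R|=0.5160
R=1: x+7/16x²=0 ⇒ x=−16/7=-2.2857; min R=1−1/(4·7/16)=0.4286>−1
Confirm numerically:
  x=-1.940: |R|=0.70657 <1
  x=-1.563: |R|=0.50580 <1
  x=-1.531: |R|=0.49448 <1
  x=-1.379: |R|=0.45297 <1
  x=-2.832: |R|=1.67685 >1
  x=-2.561: |R|=1.30844 >1
So |R|<1 on (-2.2857, 0).

left endpoint -2.2857.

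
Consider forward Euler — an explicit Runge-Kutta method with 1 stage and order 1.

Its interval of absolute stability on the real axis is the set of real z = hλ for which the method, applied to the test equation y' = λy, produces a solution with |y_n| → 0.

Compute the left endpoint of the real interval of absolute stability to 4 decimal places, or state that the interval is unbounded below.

On y'=λy, z=hλ:
  order 1, 1-stage ⇒ R(z)=1+z
  (e.g. R(-0.88)=0.12000, |R|=0.12000)

Find x<0 with |R(x)|<1.
x=-0.88: |R|=0.1200
|R(-2.3)|=1.3000 |R(-0.81)|=0.1900 |R(-0.63)|=0.3700
Bisect:
  x_lo=-2.5690 |R|=1.5690  x_hi=-0.2410 |R|=0.7590
  mid=-1.40499 |R|=0.40499 →hi
  mid=-1.98698 |R|=0.98698 →hi
  mid=-2.27797 |R|=1.27797 →lo
  mid=-2.13248 |R|=1.13248 →lo
  mid=-2.05973 |R|=1.05973 →lo
  mid=-2.02335 |R|=1.02335 →lo
  mid=-2.00517 |R|=1.00517 →lo
  mid=-1.99607 |R|=0.99607 →hi
  mid=-2.00062 |R|=1.00062 →lo
  ...
  [-2.00005,-1.99991] ⇒ x*=-2.0000
So |R|<1 on (-2.0000, 0).

z* = -2.0000.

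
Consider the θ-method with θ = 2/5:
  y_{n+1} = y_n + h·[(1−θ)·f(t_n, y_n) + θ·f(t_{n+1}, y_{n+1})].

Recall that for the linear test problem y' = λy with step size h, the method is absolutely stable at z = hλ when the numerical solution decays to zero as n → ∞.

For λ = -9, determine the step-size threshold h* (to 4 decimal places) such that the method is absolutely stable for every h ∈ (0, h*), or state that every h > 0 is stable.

(-10.0000,0); λ=-9 ⇒ h* = (10)/9 = 1.1111.

Test eqn y'=λy, z=hλ:
  y_{n+1} = y_n + z·[3/5·y_n + 2/5·y_{n+1}] ⇒ (1 − 2/5z)y_{n+1} = (1 + 3/5z)y_n
  ⇒ R(z) = (1 + 3/5z)/(1 − 2/5z).

Need |R(x)|<1, x<0.
x=-0.41: |R|=0.6478
R=−1: 1+3/5x = −1+2/5x ⇒ -1/5x=2 ⇒ x=2/(-1/5)=-10.0000
Confirm numerically:
  x=-9.057: |R|=0.95920 <1
  x=-7.980: |R|=0.90363 <1
  x=-7.035: |R|=0.84452 <1
  x=-4.911: |R|=0.65666 <1
  x=-10.513: |R|=1.01971 >1
  x=-10.236: |R|=1.00927 >1
  x=-10.093: |R|=1.00369 >1
Stable set (-10.0000, 0).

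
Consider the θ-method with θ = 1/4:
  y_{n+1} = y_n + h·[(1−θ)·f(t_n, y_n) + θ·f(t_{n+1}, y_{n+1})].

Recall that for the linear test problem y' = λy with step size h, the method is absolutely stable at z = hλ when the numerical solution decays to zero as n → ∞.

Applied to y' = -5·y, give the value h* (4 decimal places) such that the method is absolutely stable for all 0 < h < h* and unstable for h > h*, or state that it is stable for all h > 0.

(-4.0000,0); λ=-5 ⇒ h* = (4)/5 = 0.8000.

Test eqn y'=λy, z=hλ:
  y_{n+1} = y_n + z·[3/4·y_n + 1/4·y_{n+1}] ⇒ (1 − 1/4z)y_{n+1} = (1 + 3/4z)y_n
  so R(z) = (1 + 3/4z)/(1 − 1/4z).

Solve |R(x)|<1 on ℝ⁻.
x=-0.6: |R|=0.4783
R=−1: 1+3/4x = −1+1/4x ⇒ -1/2x=2 ⇒ x=2/(-1/2)=-4.0000
Confirm numerically:
  x=-3.342: |R|=0.82076 <1
  x=-2.923: |R|=0.68886 <1
  x=-2.859: |R|=0.66730 <1
  x=-4.415: |R|=1.09863 >1
  x=-4.220: |R|=1.05353 >1
So |R|<1 on (-4.0000, 0).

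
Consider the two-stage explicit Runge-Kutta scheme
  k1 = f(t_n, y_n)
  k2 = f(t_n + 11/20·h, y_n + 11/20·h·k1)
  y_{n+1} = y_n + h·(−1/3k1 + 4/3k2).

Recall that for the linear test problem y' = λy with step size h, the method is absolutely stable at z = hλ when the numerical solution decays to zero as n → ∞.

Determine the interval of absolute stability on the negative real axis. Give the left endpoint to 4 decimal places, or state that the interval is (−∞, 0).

Set f=λy, z=hλ:
  k1=λy_n ⇒ h·k1=z·y_n;  k2=λ(1+11/20z)y_n ⇒ h·k2=z(1+11/20z)y_n
  y_{n+1}/y_n = 1 − 1/3z + 4/3z(1+11/20z) = 1 + z + 11/15z²
  R(z) = 1 + z + 11/15z².

Solve |R(x)|<1 on ℝ⁻.
x=-0.32: |R|=0.7551
R=1: x+11/15x²=0 ⇒ x=−15/11=-1.3636; min R=1−1/(4·11/15)=0.6591>−1
Confirm numerically:
  x=-1.228: |R|=0.87785 <1
  x=-1.226: |R|=0.87626 <1
  x=-0.818: |R|=0.67269 <1
  x=-0.642: |R|=0.66025 <1
  x=-1.911: |R|=1.76708 >1
  x=-1.864: |R|=1.68396 >1
  x=-1.795: |R|=1.56782 >1
Interval (-1.3636, 0).

(-1.3636, 0).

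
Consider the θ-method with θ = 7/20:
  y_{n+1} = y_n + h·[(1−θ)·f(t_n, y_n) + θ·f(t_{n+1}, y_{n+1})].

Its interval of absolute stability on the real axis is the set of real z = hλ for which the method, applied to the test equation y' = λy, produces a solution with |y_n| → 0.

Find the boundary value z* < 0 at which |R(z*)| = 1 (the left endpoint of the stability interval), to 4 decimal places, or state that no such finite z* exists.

left endpoint -6.6667.

Set f=λy, z=hλ:
  y_{n+1} = y_n + z·[13/20·y_n + 7/20·y_{n+1}] ⇒ (1 − 7/20z)y_{n+1} = (1 + 13/20z)y_n
  so R(z) = (1 + 13/20z)/(1 − 7/20z).

Boundary: |R(x)|=1, x<0.
x=-1.73: |R|=0.0775
R=−1: 1+13/20x = −1+7/20x ⇒ -3/10x=2 ⇒ x=2/(-3/10)=-6.6667
Confirm numerically:
  x=-6.280: |R|=0.96373 <1
  x=-5.209: |R|=0.84510 <1
  x=-3.396: |R|=0.55168 <1
  x=-2.742: |R|=0.39919 <1
  x=-7.064: |R|=1.03433 >1
  x=-7.036: |R|=1.03200 >1
  x=-6.721: |R|=1.00486 >1
Stable set (-6.6667, 0).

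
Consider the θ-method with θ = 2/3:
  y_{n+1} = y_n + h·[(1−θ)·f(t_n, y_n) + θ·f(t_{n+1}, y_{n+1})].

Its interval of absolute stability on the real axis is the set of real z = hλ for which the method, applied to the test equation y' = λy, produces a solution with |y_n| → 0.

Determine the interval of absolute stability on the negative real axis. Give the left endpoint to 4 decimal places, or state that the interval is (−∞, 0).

(−∞, 0) — no finite endpoint.

Test eqn y'=λy, z=hλ:
  y_{n+1} = y_n + z·[1/3·y_n + 2/3·y_{n+1}] ⇒ (1 − 2/3z)y_{n+1} = (1 + 1/3z)y_n
  ⇒ R(z) = (1 + 1/3z)/(1 − 2/3z).

Boundary: |R(x)|=1, x<0.
x=-1.65: |R|=0.2143
x=-2: |R|=0.1429
x=-10: |R|=0.3043
x=-100: |R|=0.4778
θ=2/3≥1/2 ⇒ |1+1/3x|<|1−2/3x| ∀x<0 ⇒ unbounded interval.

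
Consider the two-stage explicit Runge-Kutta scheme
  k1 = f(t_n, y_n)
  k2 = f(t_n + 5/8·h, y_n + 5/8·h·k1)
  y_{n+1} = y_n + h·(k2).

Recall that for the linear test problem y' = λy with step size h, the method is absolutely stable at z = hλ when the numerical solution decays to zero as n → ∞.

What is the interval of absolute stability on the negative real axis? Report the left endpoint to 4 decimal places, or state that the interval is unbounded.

With y'=λy (z=hλ):
  k1=λy_n ⇒ h·k1=z·y_n;  k2=λ(1+5/8z)y_n ⇒ h·k2=z(1+5/8z)y_n
  y_{n+1}/y_n = 1 + z(1+5/8z) = 1 + z + 5/8z²
  Hence R(z) = 1 + z + 5/8z².

Solve |R(x)|<1 on ℝ⁻.
x=-1.2: |R|=0.7000
R=1: x+5/8x²=0 ⇒ x=−8/5=-1.6000; min R=1−1/(4·5/8)=0.6000>−1
Confirm numerically:
  x=-1.178: |R|=0.68930 <1
  x=-0.940: |R|=0.61225 <1
  x=-0.867: |R|=0.60281 <1
  x=-2.196: |R|=1.81801 >1
  x=-2.016: |R|=1.52416 >1
Interval (-1.6000, 0).

z∈(-1.6000,0).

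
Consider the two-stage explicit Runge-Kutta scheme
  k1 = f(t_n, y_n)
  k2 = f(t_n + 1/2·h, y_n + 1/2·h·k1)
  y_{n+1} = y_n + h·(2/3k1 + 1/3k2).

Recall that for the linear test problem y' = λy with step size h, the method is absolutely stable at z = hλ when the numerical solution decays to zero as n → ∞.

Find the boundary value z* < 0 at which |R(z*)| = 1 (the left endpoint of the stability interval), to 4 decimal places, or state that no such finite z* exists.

left endpoint -6.0000.

Test eqn y'=λy, z=hλ:
  k1=λy_n ⇒ h·k1=z·y_n;  k2=λ(1+1/2z)y_n ⇒ h·k2=z(1+1/2z)y_n
  y_{n+1}/y_n = 1 + 2/3z + 1/3z(1+1/2z) = 1 + z + 1/6z²
  so R(z) = 1 + z + 1/6z².

Solve |R(x)|<1 on ℝ⁻.
x=-0.35: |R|=0.6704
R=1: x+1/6x²=0 ⇒ x=−6=-6.0000; min R=1−1/(4·1/6)=-0.5000>−1
Confirm numerically:
  x=-5.501: |R|=0.54250 <1
  x=-3.637: |R|=0.43237 <1
  x=-3.633: |R|=0.43322 <1
  x=-2.910: |R|=0.49865 <1
  x=-6.114: |R|=1.11617 >1
  x=-6.054: |R|=1.05449 >1
Stable set (-6.0000, 0).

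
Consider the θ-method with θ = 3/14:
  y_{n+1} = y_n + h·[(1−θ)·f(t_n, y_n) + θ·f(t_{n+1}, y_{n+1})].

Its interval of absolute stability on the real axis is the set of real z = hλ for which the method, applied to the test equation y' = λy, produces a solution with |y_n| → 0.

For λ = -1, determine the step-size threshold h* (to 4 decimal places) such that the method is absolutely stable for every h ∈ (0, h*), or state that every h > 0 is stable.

(-3.5000,0); λ=-1 ⇒ h* = (7/2)/1 = 3.5000.

Test eqn y'=λy, z=hλ:
  y_{n+1} = y_n + z·[11/14·y_n + 3/14·y_{n+1}] ⇒ (1 − 3/14z)y_{n+1} = (1 + 11/14z)y_n
  R(z) = (1 + 11/14z)/(1 − 3/14z).

Need |R(x)|<1, x<0.
x=-1.01: |R|=0.1697
R=−1: 1+11/14x = −1+3/14x ⇒ -4/7x=2 ⇒ x=2/(-4/7)=-3.5000
Confirm numerically:
  x=-3.343: |R|=0.94773 <1
  x=-2.950: |R|=0.80744 <1
  x=-2.236: |R|=0.51169 <1
  x=-4.088: |R|=1.17910 >1
  x=-4.078: |R|=1.17626 >1
  x=-3.587: |R|=1.02811 >1
Stable set (-3.5000, 0).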